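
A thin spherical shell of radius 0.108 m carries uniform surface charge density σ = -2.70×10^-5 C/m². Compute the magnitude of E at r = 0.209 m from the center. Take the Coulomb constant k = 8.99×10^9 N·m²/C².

E ≈ 8.14×10^5 V/m

Take a concentric spherical Gaussian surface of radius r = 0.209 m (r > 0.108 m).
The entire shell is enclosed: Q_enc = σ·4πR² = (-2.70e-5)·4π·(0.108)² = -3.958×10^-6 C.
Gauss's law: E·4πr² = Q_enc/ε₀.
E = k|Q_enc|/r² = (8.99×10^9)(3.958×10^-6)/(0.209)² = 8.14×10^5 N/C.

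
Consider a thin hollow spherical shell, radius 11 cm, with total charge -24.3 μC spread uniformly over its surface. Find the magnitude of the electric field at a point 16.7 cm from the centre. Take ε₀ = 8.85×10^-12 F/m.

Symmetry ⇒ E = E(r) r̂. Gaussian sphere of radius r = 16.7 cm (r > 11 cm).
The entire shell is enclosed: Q_enc = -2.43×10^-5 C.
Since E is radial and uniform over the Gaussian sphere, Φ = E·4πr² = Q_enc/ε₀.
E = |Q_enc|/(4πε₀r²) = (2.43×10^-5)/(4π·8.85×10^-12·(0.167)²) = 7.83e6 N/C.

7.83×10^6 N/C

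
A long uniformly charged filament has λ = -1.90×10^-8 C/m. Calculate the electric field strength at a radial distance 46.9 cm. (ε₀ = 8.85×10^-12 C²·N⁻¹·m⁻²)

E = 729 N/C

Take a coaxial cylindrical Gaussian surface of radius r = 46.9 cm and length L.
Q_enc = λL, so λ_enc = -1.90e-8 C/m.
Applying ∮E·dA = Q_enc/ε₀ with the end caps contributing no flux:
E = |λ_enc|/(2πε₀r) = (1.90×10^-8)/(2π·8.85×10^-12·0.469) = 729 N/C.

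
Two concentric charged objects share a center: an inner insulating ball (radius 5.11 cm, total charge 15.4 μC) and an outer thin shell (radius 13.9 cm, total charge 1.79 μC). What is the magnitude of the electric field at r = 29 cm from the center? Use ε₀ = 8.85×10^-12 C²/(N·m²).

1.84×10^6 V/m

Use a concentric Gaussian sphere at r = 29 cm (r > 13.9 cm, enclosing both).
Q_enc = (15.4 μC) + (1.79 μC) = 1.719×10^-5 C.
By Gauss's law, ∮E·dA = E·4πr² = Q_enc/ε₀.
E = |Q_enc|/(4πε₀r²) = (1.719×10^-5)/(4π·8.85×10^-12·(0.29)²) = 1.84×10^6 N/C.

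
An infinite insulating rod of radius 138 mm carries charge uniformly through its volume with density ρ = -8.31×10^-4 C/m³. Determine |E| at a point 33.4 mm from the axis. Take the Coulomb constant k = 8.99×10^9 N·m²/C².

E ≈ 1.57×10^6 V/m

Choose a coaxial cylinder of radius r = 33.4 mm (arbitrary length L) as the Gaussian surface (r < R).
Enclosed charge per unit length: λ_enc = ρ·πr² = (-8.31e-4)π(0.0334)² = -2.912×10^-6 C/m.
By Gauss's law (flux through the curved wall only), E·2πrL = λ_enc L/ε₀.
E = 2k|λ_enc|/r = 2(8.99×10^9)(2.912×10^-6)/(0.0334) = 1.57×10^6 N/C.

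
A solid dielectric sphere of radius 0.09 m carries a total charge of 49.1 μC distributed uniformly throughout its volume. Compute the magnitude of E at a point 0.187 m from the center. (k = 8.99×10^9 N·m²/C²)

E = 1.26×10^7 N/C

Take a concentric spherical Gaussian surface of radius r = 0.187 m (r > R, so the entire charge is enclosed).
Q_enc = 49.1 μC = 4.91e-5 C.
By Gauss's law, ∮E·dA = E·4πr² = Q_enc/ε₀.
E = k|Q_enc|/r² = (8.99×10^9)(4.91×10^-5)/(0.187)² = 1.26×10^7 N/C.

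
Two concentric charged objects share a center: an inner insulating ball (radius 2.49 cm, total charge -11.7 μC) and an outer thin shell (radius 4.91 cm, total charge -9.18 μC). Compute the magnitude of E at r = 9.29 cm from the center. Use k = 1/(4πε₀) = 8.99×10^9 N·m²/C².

By spherical symmetry E is radial; choose a Gaussian sphere of radius r = 9.29 cm (r > 4.91 cm, enclosing both).
Q_enc = (-11.7 μC) + (-9.18 μC) = -2.088×10^-5 C.
Applying ∮E·dA = Q_enc/ε₀ with Φ = E(4πr²):
E = k|Q_enc|/r² = (8.99×10^9)(2.088×10^-5)/(0.0929)² = 2.17×10^7 N/C.

2.17×10^7 V/m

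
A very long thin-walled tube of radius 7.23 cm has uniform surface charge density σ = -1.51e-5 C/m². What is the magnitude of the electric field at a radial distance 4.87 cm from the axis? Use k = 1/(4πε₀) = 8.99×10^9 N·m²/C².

|E| = 0 N/C

Choose a coaxial cylinder of radius r = 4.87 cm (arbitrary length L) as the Gaussian surface (r < 7.23 cm, inside the shell).
No charge is enclosed, so Gauss's law gives E·2πrL = 0 ⇒ E = 0.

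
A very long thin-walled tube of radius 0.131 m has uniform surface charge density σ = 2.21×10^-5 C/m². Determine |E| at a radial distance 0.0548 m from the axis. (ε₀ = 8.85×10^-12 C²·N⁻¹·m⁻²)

|E| = 0 N/C

Choose a coaxial cylinder of radius r = 0.0548 m (arbitrary length L) as the Gaussian surface (r < 0.131 m, inside the shell).
No charge is enclosed, so Gauss's law gives E·2πrL = 0 ⇒ E = 0.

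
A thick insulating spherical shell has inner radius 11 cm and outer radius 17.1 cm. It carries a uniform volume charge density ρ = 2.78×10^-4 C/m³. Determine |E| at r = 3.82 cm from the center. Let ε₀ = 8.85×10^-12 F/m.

Symmetry ⇒ E = E(r) r̂. Gaussian sphere of radius r = 3.82 cm (r < 11 cm, inside the empty cavity).
No charge is enclosed, so by Gauss's law E·4πr² = 0 ⇒ E = 0.

E = 0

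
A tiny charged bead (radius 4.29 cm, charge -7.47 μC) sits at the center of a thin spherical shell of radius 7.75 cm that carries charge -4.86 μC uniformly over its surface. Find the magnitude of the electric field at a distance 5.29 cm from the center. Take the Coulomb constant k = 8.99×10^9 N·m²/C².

Symmetry ⇒ E = E(r) r̂. Gaussian sphere of radius r = 5.29 cm (between the bodies, 4.29 cm < r < 7.75 cm).
Only the inner charge is enclosed; the outer shell contributes nothing inside itself. Q_enc = -7.47 μC = -7.47e-6 C.
By Gauss's law, ∮E·dA = E·4πr² = Q_enc/ε₀.
E = k|Q_enc|/r² = (8.99×10^9)(7.47×10^-6)/(0.0529)² = 2.40×10^7 N/C.

|E| = 2.40×10^7 N/C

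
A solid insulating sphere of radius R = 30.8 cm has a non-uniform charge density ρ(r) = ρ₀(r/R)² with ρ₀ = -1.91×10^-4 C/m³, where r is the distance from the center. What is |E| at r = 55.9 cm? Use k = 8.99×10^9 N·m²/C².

E = 4.04e5 N/C

By spherical symmetry E is radial; choose a Gaussian sphere of radius r = 55.9 cm (r > R, all charge enclosed).
Q_enc = 4π ∫₀^R ρ₀(r'/R)^2 r'² dr' = 4πρ₀R³/5 = -1.403e-5 C.
Gauss's law: E·4πr² = Q_enc/ε₀.
E = k|Q_enc|/r² = (8.99×10^9)(1.403×10^-5)/(0.559)² = 4.04×10^5 N/C.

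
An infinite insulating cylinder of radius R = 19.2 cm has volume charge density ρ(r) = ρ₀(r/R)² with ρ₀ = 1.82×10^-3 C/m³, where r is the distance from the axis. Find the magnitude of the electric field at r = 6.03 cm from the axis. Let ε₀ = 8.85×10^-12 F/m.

Coaxial Gaussian cylinder, radius r = 6.03 cm, length L (r < R).
λ_enc = ∫₀^r ρ(r')·2πr' dr' = (2πρ₀/R²)·r^4/4 = 1.025×10^-6 C/m.
Since E is radial and uniform over the curved surface, Φ = E·2πrL = Q_enc/ε₀ = λ_enc L/ε₀.
E = |λ_enc|/(2πε₀r) = (1.025×10^-6)/(2π·8.85×10^-12·0.0603) = 3.06e5 N/C.

E = 3.06×10^5 N/C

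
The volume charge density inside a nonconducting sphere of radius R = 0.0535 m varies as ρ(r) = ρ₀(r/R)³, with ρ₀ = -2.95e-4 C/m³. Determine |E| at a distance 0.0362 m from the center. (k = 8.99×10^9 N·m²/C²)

|E| ≈ 6.23×10^4 V/m

By spherical symmetry E is radial; choose a Gaussian sphere of radius r = 0.0362 m (r < R).
Q_enc = ∫₀^r ρ(r')·4πr'² dr' = (4πρ₀/R³) ∫₀^r r'^5 dr' = 4πρ₀ r^6/(6·R³) = -9.08×10^-9 C.
Gauss's law: E·4πr² = Q_enc/ε₀.
E = k|Q_enc|/r² = (8.99×10^9)(9.08×10^-9)/(0.0362)² = 6.23×10^4 N/C.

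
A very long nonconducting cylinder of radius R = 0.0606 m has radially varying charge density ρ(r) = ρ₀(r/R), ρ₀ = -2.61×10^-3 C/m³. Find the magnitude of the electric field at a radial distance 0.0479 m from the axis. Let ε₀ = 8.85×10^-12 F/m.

3.72×10^6 N/C

Take a coaxial cylindrical Gaussian surface of radius r = 0.0479 m and length L (r < R).
Integrating ρ over the cross-section to radius r: λ_enc = (2πρ₀/R) ∫₀^r r'^2 dr' = 2πρ₀ r^3/(3·R) = -9.914×10^-6 C/m.
Gauss's law: E·2πrL = λ_enc L/ε₀.
E = |λ_enc|/(2πε₀r) = (9.914×10^-6)/(2π·8.85×10^-12·0.0479) = 3.72×10^6 N/C.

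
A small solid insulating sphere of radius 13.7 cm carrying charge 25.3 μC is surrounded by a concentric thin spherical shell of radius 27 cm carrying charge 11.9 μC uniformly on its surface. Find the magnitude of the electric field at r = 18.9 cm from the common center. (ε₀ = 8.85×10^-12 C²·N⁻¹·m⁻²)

E ≈ 6.37×10^6 N/C

Take a concentric spherical Gaussian surface of radius r = 18.9 cm (between the bodies, 13.7 cm < r < 27 cm).
The shell at 27 cm lies outside the Gaussian surface, so Q_enc = 25.3 μC = 2.53×10^-5 C.
Applying ∮E·dA = Q_enc/ε₀ with Φ = E(4πr²):
E = |Q_enc|/(4πε₀r²) = (2.53e-5)/(4π·8.85×10^-12·(0.189)²) = 6.37×10^6 N/C.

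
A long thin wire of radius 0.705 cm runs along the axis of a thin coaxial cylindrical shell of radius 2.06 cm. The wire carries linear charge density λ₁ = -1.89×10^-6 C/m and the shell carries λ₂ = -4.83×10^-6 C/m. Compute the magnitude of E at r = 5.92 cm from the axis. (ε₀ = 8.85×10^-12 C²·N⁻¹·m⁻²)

E = 2.04e6 N/C

Take a coaxial cylindrical Gaussian surface of radius r = 5.92 cm and length L (r > 2.06 cm, enclosing both).
λ_enc = λ₁ + λ₂ = (-1.89×10^-6) + (-4.83×10^-6) = -6.72×10^-6 C/m.
Applying ∮E·dA = Q_enc/ε₀ with the end caps contributing no flux:
E = |λ_enc|/(2πε₀r) = (6.72e-6)/(2π·8.85×10^-12·0.0592) = 2.04e6 N/C.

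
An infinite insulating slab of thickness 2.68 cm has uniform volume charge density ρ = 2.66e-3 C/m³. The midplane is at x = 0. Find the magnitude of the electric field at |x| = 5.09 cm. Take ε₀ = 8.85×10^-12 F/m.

4.03×10^6 N/C

The point |x| = 5.09 cm lies outside the slab (half-thickness 0.0134 m). A symmetric pillbox spanning the full slab encloses Q_enc = ρ·d·A.
Flux = 2EA ⇒ E = |ρ|d/(2ε₀), independent of distance outside.
E = (2.66e-3)(0.0268)/(2·8.85×10^-12) = 4.03×10^6 N/C.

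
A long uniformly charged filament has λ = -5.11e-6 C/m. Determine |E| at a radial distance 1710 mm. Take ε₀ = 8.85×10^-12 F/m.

Take a coaxial cylindrical Gaussian surface of radius r = 1710 mm and length L.
Q_enc = λL, so λ_enc = -5.11×10^-6 C/m.
By Gauss's law (flux through the curved wall only), E·2πrL = λ_enc L/ε₀.
E = |λ_enc|/(2πε₀r) = (5.11×10^-6)/(2π·8.85×10^-12·1.71) = 5.37×10^4 N/C.

E ≈ 5.37×10^4 V/m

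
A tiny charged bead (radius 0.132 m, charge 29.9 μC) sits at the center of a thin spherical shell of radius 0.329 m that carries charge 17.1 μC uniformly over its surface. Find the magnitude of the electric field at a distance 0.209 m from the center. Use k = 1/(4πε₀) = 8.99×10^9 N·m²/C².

By spherical symmetry E is radial; choose a Gaussian sphere of radius r = 0.209 m (between the bodies, 0.132 m < r < 0.329 m).
The shell at 0.329 m lies outside the Gaussian surface, so Q_enc = 29.9 μC = 2.99×10^-5 C.
Since E is radial and uniform over the Gaussian sphere, Φ = E·4πr² = Q_enc/ε₀.
E = k|Q_enc|/r² = (8.99×10^9)(2.99×10^-5)/(0.209)² = 6.15e6 N/C.

|E| ≈ 6.15e6 N/C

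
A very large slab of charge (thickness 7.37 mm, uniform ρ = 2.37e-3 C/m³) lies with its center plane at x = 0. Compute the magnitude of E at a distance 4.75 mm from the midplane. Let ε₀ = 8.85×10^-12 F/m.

E ≈ 9.87×10^5 N/C

The point |x| = 4.75 mm lies outside the slab (half-thickness 0.003685 m). A symmetric pillbox spanning the full slab encloses Q_enc = ρ·d·A.
Flux = 2EA ⇒ E = |ρ|d/(2ε₀), independent of distance outside.
E = (2.37×10^-3)(0.00737)/(2·8.85×10^-12) = 9.87e5 N/C.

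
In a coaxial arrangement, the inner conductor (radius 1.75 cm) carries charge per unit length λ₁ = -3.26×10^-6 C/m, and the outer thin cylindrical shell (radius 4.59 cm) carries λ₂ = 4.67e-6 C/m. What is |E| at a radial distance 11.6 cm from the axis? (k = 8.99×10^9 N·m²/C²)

2.19×10^5 N/C

By cylindrical symmetry E is radial; use a coaxial Gaussian cylinder of radius 11.6 cm and length L (r > 4.59 cm, enclosing both).
λ_enc = λ₁ + λ₂ = (-3.26e-6) + (4.67×10^-6) = 1.41×10^-6 C/m.
By Gauss's law (flux through the curved wall only), E·2πrL = λ_enc L/ε₀.
E = 2k|λ_enc|/r = 2(8.99×10^9)(1.41×10^-6)/(0.116) = 2.19e5 N/C.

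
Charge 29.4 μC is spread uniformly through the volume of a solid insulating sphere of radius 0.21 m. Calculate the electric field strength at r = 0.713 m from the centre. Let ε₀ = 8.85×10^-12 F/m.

E ≈ 5.20×10^5 N/C

Symmetry ⇒ E = E(r) r̂. Gaussian sphere of radius r = 0.713 m (r > R, so the entire charge is enclosed).
Q_enc = 29.4 μC = 2.94×10^-5 C.
By Gauss's law, ∮E·dA = E·4πr² = Q_enc/ε₀.
E = |Q_enc|/(4πε₀r²) = (2.94×10^-5)/(4π·8.85×10^-12·(0.713)²) = 5.20×10^5 N/C.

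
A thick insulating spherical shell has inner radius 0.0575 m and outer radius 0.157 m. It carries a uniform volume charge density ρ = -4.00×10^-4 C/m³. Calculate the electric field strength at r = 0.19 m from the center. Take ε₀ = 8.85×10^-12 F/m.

Take a concentric spherical Gaussian surface of radius r = 0.19 m (r > 0.157 m, enclosing the whole shell).
Q_enc = ρ·(4π/3)(b³ − a³) = (-4.00×10^-4)·(4π/3)·((0.157)³ − (0.0575)³) = -6.166×10^-6 C.
By Gauss's law, ∮E·dA = E·4πr² = Q_enc/ε₀.
E = |Q_enc|/(4πε₀r²) = (6.166×10^-6)/(4π·8.85×10^-12·(0.19)²) = 1.54×10^6 N/C.

1.54×10^6 N/C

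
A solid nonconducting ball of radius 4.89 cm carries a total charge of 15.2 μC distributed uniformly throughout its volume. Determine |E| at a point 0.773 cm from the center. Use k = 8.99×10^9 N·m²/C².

E ≈ 9.03e6 N/C

Symmetry ⇒ E = E(r) r̂. Gaussian sphere of radius r = 0.773 cm (r < R).
Only the charge within r is enclosed: Q_enc = Q·(r/R)³ = (15.2 μC)·(0.773 cm/4.89 cm)³ = 6.004×10^-8 C.
Gauss's law: E·4πr² = Q_enc/ε₀.
E = k|Q_enc|/r² = (8.99×10^9)(6.004e-8)/(0.00773)² = 9.03×10^6 N/C.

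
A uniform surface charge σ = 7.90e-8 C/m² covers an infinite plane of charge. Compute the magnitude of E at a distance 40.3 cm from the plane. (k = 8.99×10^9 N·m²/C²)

|E| ≈ 4.46e3 N/C

Choose a cylindrical pillbox piercing the sheet, end faces (area A) parallel to it.
Only the two end caps contribute flux: Φ = 2EA. With Q_enc = σA, Gauss's law gives E = |σ|/(2ε₀).
E = 2πk|σ| = 2π(8.99×10^9)(7.90e-8) = 4.46×10^3 N/C.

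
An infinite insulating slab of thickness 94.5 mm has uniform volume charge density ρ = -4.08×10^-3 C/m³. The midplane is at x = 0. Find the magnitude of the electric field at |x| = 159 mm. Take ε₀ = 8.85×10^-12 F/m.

The point |x| = 159 mm lies outside the slab (half-thickness 0.04725 m). A symmetric pillbox spanning the full slab encloses Q_enc = ρ·d·A.
Flux = 2EA ⇒ E = |ρ|d/(2ε₀), independent of distance outside.
E = (4.08×10^-3)(0.0945)/(2·8.85×10^-12) = 2.18×10^7 N/C.

E = 2.18×10^7 N/C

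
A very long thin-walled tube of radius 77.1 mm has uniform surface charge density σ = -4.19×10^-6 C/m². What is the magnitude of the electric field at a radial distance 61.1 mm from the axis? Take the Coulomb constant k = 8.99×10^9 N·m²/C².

E = 0 (no enclosed charge)

Choose a coaxial cylinder of radius r = 61.1 mm (arbitrary length L) as the Gaussian surface (r < 77.1 mm, inside the shell).
All the surface charge lies outside this cylinder: Q_enc = 0, hence E = 0.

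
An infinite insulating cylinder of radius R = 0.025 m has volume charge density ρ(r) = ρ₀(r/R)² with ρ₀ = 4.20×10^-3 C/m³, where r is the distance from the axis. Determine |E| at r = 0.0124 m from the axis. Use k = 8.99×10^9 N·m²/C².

By cylindrical symmetry E is radial; use a coaxial Gaussian cylinder of radius 0.0124 m and length L (r < R).
λ_enc = ∫₀^r ρ(r')·2πr' dr' = (2πρ₀/R²)·r^4/4 = 2.496e-7 C/m.
Gauss's law: E·2πrL = λ_enc L/ε₀.
E = 2k|λ_enc|/r = 2(8.99×10^9)(2.496×10^-7)/(0.0124) = 3.62e5 N/C.

E ≈ 3.62×10^5 V/m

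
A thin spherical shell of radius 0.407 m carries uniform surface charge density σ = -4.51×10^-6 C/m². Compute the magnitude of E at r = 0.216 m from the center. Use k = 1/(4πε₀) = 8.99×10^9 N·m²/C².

Take a concentric spherical Gaussian surface of radius r = 0.216 m (inside the shell, r < 0.407 m).
No charge lies within this surface, so Q_enc = 0 and Gauss's law gives E·4πr² = 0 ⇒ E = 0.

E = 0 (no enclosed charge)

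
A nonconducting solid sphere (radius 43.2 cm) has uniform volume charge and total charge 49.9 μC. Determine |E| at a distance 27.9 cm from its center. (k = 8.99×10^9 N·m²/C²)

Use a concentric Gaussian sphere at r = 27.9 cm (r < R).
For a uniform sphere the enclosed fraction is (r/R)³, so Q_enc = (49.9 μC)(0.279/0.432)³ = 1.344e-5 C.
Applying ∮E·dA = Q_enc/ε₀ with Φ = E(4πr²):
E = k|Q_enc|/r² = (8.99×10^9)(1.344×10^-5)/(0.279)² = 1.55e6 N/C.

E = 1.55×10^6 N/C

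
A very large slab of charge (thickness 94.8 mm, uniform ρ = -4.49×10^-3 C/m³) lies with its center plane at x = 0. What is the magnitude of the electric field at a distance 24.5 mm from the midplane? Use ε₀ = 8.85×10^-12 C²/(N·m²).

E ≈ 1.24e7 N/C

By symmetry E is perpendicular to the slab. A Gaussian pillbox from −24.5 mm to +24.5 mm (face area A) lies entirely within the slab.
Q_enc = ρ·(2x)·A and flux = 2EA, so 2EA = 2ρxA/ε₀ ⇒ E = |ρ|x/ε₀.
E = (4.49e-3)(0.0245)/(8.85×10^-12) = 1.24e7 N/C.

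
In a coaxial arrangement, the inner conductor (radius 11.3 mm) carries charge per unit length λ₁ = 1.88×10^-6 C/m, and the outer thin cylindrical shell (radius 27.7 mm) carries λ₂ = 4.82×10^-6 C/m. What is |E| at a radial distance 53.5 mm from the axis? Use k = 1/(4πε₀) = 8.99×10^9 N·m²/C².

2.25e6 N/C

Take a coaxial cylindrical Gaussian surface of radius r = 53.5 mm and length L (r > 27.7 mm, enclosing both).
λ_enc = λ₁ + λ₂ = (1.88e-6) + (4.82×10^-6) = 6.70e-6 C/m.
Applying ∮E·dA = Q_enc/ε₀ with the end caps contributing no flux:
E = 2k|λ_enc|/r = 2(8.99×10^9)(6.70e-6)/(0.0535) = 2.25×10^6 N/C.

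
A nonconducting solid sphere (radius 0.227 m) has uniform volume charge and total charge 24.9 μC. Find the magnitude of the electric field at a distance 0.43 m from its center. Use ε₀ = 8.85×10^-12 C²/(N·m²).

By spherical symmetry E is radial; choose a Gaussian sphere of radius r = 0.43 m (r > R, so the entire charge is enclosed).
Q_enc = 24.9 μC = 2.49×10^-5 C.
Gauss's law: E·4πr² = Q_enc/ε₀.
E = |Q_enc|/(4πε₀r²) = (2.49e-5)/(4π·8.85×10^-12·(0.43)²) = 1.21e6 N/C.

|E| = 1.21×10^6 V/m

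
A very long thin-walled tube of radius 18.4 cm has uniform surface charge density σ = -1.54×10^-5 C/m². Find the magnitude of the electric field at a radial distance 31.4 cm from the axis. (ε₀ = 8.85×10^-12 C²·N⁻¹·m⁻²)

Coaxial Gaussian cylinder, radius r = 31.4 cm, length L (r > 18.4 cm).
The whole shell is enclosed: λ_enc = σ·2πR = (-1.54×10^-5)·2π·(0.184) = -1.78×10^-5 C/m.
Gauss's law: E·2πrL = λ_enc L/ε₀.
E = |λ_enc|/(2πε₀r) = (1.78×10^-5)/(2π·8.85×10^-12·0.314) = 1.02e6 N/C.

1.02×10^6 V/m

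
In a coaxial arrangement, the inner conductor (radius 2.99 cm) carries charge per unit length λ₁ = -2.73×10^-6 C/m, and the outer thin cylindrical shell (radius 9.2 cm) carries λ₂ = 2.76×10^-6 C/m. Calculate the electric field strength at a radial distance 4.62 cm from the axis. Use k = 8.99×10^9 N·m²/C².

E ≈ 1.06×10^6 N/C

Take a coaxial cylindrical Gaussian surface of radius r = 4.62 cm and length L (between the conductors, 2.99 cm < r < 9.2 cm).
The shell at 9.2 cm lies outside the Gaussian surface, so λ_enc = λ₁ = -2.73×10^-6 C/m.
Gauss's law: E·2πrL = λ_enc L/ε₀.
E = 2k|λ_enc|/r = 2(8.99×10^9)(2.73×10^-6)/(0.0462) = 1.06e6 N/C.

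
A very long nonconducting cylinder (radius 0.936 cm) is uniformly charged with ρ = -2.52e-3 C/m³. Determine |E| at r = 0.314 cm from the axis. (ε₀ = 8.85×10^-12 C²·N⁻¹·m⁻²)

Choose a coaxial cylinder of radius r = 0.314 cm (arbitrary length L) as the Gaussian surface (r < R).
Charge inside radius r per length L is ρ·πr²·L, so λ_enc = ρπr² = -7.806e-8 C/m.
Gauss's law: E·2πrL = λ_enc L/ε₀.
E = |λ_enc|/(2πε₀r) = (7.806×10^-8)/(2π·8.85×10^-12·0.00314) = 4.47e5 N/C.

E = 4.47e5 V/m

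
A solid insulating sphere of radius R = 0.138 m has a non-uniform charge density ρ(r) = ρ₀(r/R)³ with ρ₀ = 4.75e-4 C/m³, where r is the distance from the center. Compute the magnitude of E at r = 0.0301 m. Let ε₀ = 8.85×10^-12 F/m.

Use a concentric Gaussian sphere at r = 0.0301 m (r < R).
Q_enc = ∫₀^r ρ(r')·4πr'² dr' = (4πρ₀/R³) ∫₀^r r'^5 dr' = 4πρ₀ r^6/(6·R³) = 2.815×10^-10 C.
By Gauss's law, ∮E·dA = E·4πr² = Q_enc/ε₀.
E = |Q_enc|/(4πε₀r²) = (2.815e-10)/(4π·8.85×10^-12·(0.0301)²) = 2.79e3 N/C.

E ≈ 2.79×10^3 N/C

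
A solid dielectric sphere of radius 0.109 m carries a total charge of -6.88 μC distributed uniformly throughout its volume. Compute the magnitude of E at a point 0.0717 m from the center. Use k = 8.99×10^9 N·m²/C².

Symmetry ⇒ E = E(r) r̂. Gaussian sphere of radius r = 0.0717 m (r < R).
Only the charge within r is enclosed: Q_enc = Q·(r/R)³ = (-6.88 μC)·(0.0717 m/0.109 m)³ = -1.958×10^-6 C.
Since E is radial and uniform over the Gaussian sphere, Φ = E·4πr² = Q_enc/ε₀.
E = k|Q_enc|/r² = (8.99×10^9)(1.958×10^-6)/(0.0717)² = 3.42e6 N/C.

|E| = 3.42×10^6 N/C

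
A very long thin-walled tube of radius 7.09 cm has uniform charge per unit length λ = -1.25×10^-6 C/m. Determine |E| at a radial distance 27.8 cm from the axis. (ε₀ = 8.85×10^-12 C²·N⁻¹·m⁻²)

Coaxial Gaussian cylinder, radius r = 27.8 cm, length L (r > 7.09 cm).
The full line charge is enclosed: λ_enc = -1.25×10^-6 C/m.
Gauss's law: E·2πrL = λ_enc L/ε₀.
E = |λ_enc|/(2πε₀r) = (1.25e-6)/(2π·8.85×10^-12·0.278) = 8.09e4 N/C.

8.09×10^4 V/m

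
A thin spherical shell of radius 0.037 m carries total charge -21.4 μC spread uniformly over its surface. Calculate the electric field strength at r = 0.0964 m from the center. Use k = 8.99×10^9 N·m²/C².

|E| ≈ 2.07×10^7 N/C

Use a concentric Gaussian sphere at r = 0.0964 m (r > 0.037 m).
The entire shell is enclosed: Q_enc = -2.14×10^-5 C.
Applying ∮E·dA = Q_enc/ε₀ with Φ = E(4πr²):
E = k|Q_enc|/r² = (8.99×10^9)(2.14×10^-5)/(0.0964)² = 2.07×10^7 N/C.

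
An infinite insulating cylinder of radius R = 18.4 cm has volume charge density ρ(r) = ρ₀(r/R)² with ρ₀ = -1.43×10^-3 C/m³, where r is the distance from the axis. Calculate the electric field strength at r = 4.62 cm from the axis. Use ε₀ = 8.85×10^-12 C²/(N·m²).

Choose a coaxial cylinder of radius r = 4.62 cm (arbitrary length L) as the Gaussian surface (r < R).
λ_enc = ∫₀^r ρ(r')·2πr' dr' = (2πρ₀/R²)·r^4/4 = -3.023×10^-7 C/m.
Applying ∮E·dA = Q_enc/ε₀ with the end caps contributing no flux:
E = |λ_enc|/(2πε₀r) = (3.023e-7)/(2π·8.85×10^-12·0.0462) = 1.18e5 N/C.

E ≈ 1.18×10^5 N/C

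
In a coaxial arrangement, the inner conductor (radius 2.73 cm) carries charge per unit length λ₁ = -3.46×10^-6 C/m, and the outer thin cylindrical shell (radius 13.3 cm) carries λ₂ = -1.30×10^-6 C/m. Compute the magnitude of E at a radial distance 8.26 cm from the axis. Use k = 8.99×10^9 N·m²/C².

E ≈ 7.53e5 V/m

Take a coaxial cylindrical Gaussian surface of radius r = 8.26 cm and length L (between the conductors, 2.73 cm < r < 13.3 cm).
The shell at 13.3 cm lies outside the Gaussian surface, so λ_enc = λ₁ = -3.46×10^-6 C/m.
Gauss's law: E·2πrL = λ_enc L/ε₀.
E = 2k|λ_enc|/r = 2(8.99×10^9)(3.46e-6)/(0.0826) = 7.53e5 N/C.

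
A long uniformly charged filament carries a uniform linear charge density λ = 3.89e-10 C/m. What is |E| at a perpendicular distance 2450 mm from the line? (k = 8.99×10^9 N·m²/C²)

|E| ≈ 2.85 V/m

Take a coaxial cylindrical Gaussian surface of radius r = 2450 mm and length L.
Q_enc = λL, so λ_enc = 3.89×10^-10 C/m.
Since E is radial and uniform over the curved surface, Φ = E·2πrL = Q_enc/ε₀ = λ_enc L/ε₀.
E = 2k|λ_enc|/r = 2(8.99×10^9)(3.89×10^-10)/(2.45) = 2.85 N/C.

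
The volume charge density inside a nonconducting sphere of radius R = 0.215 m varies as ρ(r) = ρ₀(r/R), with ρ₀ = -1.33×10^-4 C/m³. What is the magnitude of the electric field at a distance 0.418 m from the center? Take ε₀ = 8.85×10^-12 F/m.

Symmetry ⇒ E = E(r) r̂. Gaussian sphere of radius r = 0.418 m (r > R, all charge enclosed).
Q_enc = 4π ∫₀^R ρ₀(r'/R)^1 r'² dr' = 4πρ₀R³/4 = -4.153×10^-6 C.
Since E is radial and uniform over the Gaussian sphere, Φ = E·4πr² = Q_enc/ε₀.
E = |Q_enc|/(4πε₀r²) = (4.153×10^-6)/(4π·8.85×10^-12·(0.418)²) = 2.14×10^5 N/C.

E ≈ 2.14×10^5 V/m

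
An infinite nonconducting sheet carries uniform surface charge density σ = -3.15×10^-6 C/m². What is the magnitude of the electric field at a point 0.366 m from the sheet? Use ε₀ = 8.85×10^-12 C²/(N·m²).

By planar symmetry E is perpendicular to the sheet and uniform; use a Gaussian pillbox with flat faces of area A on each side of the sheet.
Flux Φ = 2EA and Q_enc = σA, so 2EA = σA/ε₀ ⇒ E = |σ|/(2ε₀), independent of distance.
E = |σ|/(2ε₀) = (3.15×10^-6)/(2·8.85×10^-12) = 1.78e5 N/C.

E ≈ 1.78×10^5 N/C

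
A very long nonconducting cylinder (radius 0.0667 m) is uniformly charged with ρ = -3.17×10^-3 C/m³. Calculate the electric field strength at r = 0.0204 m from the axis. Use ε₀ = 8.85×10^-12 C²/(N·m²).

|E| = 3.65e6 N/C

Take a coaxial cylindrical Gaussian surface of radius r = 0.0204 m and length L (r < R).
Enclosed charge per unit length: λ_enc = ρ·πr² = (-3.17e-3)π(0.0204)² = -4.144×10^-6 C/m.
Applying ∮E·dA = Q_enc/ε₀ with the end caps contributing no flux:
E = |λ_enc|/(2πε₀r) = (4.144×10^-6)/(2π·8.85×10^-12·0.0204) = 3.65×10^6 N/C.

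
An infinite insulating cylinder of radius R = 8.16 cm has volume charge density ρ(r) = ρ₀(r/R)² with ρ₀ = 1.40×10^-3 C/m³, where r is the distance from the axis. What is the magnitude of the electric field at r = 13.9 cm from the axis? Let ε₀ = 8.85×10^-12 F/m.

By cylindrical symmetry E is radial; use a coaxial Gaussian cylinder of radius 13.9 cm and length L (r > R, full charge per length enclosed).
λ_enc = 2π ∫₀^R ρ₀(r'/R)^2 r' dr' = 2πρ₀R²/4 = 1.464e-5 C/m.
Applying ∮E·dA = Q_enc/ε₀ with the end caps contributing no flux:
E = |λ_enc|/(2πε₀r) = (1.464e-5)/(2π·8.85×10^-12·0.139) = 1.89×10^6 N/C.

|E| = 1.89×10^6 N/C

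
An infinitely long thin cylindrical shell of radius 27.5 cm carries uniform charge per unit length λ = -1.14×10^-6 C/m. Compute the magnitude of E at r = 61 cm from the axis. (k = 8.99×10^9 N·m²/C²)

Coaxial Gaussian cylinder, radius r = 61 cm, length L (r > 27.5 cm).
The full line charge is enclosed: λ_enc = -1.14×10^-6 C/m.
By Gauss's law (flux through the curved wall only), E·2πrL = λ_enc L/ε₀.
E = 2k|λ_enc|/r = 2(8.99×10^9)(1.14×10^-6)/(0.61) = 3.36e4 N/C.

E = 3.36×10^4 V/m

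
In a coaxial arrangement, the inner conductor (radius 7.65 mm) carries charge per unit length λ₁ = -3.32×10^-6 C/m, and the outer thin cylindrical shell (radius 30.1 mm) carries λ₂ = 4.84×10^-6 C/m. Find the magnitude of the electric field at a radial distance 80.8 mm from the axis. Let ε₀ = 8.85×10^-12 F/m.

By cylindrical symmetry E is radial; use a coaxial Gaussian cylinder of radius 80.8 mm and length L (r > 30.1 mm, enclosing both).
λ_enc = λ₁ + λ₂ = (-3.32e-6) + (4.84e-6) = 1.52e-6 C/m.
By Gauss's law (flux through the curved wall only), E·2πrL = λ_enc L/ε₀.
E = |λ_enc|/(2πε₀r) = (1.52×10^-6)/(2π·8.85×10^-12·0.0808) = 3.38×10^5 N/C.

E ≈ 3.38×10^5 V/m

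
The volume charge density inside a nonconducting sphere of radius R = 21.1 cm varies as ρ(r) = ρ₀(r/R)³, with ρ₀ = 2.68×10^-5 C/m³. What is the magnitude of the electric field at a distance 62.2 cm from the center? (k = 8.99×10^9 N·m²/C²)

|E| ≈ 1.23×10^4 N/C

Symmetry ⇒ E = E(r) r̂. Gaussian sphere of radius r = 62.2 cm (r > R, all charge enclosed).
Q_enc = 4π ∫₀^R ρ₀(r'/R)^3 r'² dr' = 4πρ₀R³/6 = 5.273×10^-7 C.
Gauss's law: E·4πr² = Q_enc/ε₀.
E = k|Q_enc|/r² = (8.99×10^9)(5.273×10^-7)/(0.622)² = 1.23×10^4 N/C.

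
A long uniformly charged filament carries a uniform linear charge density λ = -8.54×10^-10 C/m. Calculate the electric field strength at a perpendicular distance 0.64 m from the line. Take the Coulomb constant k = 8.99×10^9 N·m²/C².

E = 24 V/m

Choose a coaxial cylinder of radius r = 0.64 m (arbitrary length L) as the Gaussian surface.
Q_enc = λL, so λ_enc = -8.54e-10 C/m.
Applying ∮E·dA = Q_enc/ε₀ with the end caps contributing no flux:
E = 2k|λ_enc|/r = 2(8.99×10^9)(8.54e-10)/(0.64) = 24 N/C.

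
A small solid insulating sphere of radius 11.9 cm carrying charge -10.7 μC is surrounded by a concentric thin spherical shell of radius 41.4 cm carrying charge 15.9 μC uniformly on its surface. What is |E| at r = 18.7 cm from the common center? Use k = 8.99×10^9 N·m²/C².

|E| ≈ 2.75e6 V/m

Symmetry ⇒ E = E(r) r̂. Gaussian sphere of radius r = 18.7 cm (between the bodies, 11.9 cm < r < 41.4 cm).
The shell at 41.4 cm lies outside the Gaussian surface, so Q_enc = -10.7 μC = -1.07×10^-5 C.
Since E is radial and uniform over the Gaussian sphere, Φ = E·4πr² = Q_enc/ε₀.
E = k|Q_enc|/r² = (8.99×10^9)(1.07×10^-5)/(0.187)² = 2.75e6 N/C.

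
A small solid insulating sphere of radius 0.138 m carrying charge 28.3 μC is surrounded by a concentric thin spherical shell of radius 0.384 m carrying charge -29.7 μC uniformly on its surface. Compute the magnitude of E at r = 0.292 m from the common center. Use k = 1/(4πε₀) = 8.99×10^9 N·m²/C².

E = 2.98×10^6 N/C

By spherical symmetry E is radial; choose a Gaussian sphere of radius r = 0.292 m (between the bodies, 0.138 m < r < 0.384 m).
The shell at 0.384 m lies outside the Gaussian surface, so Q_enc = 28.3 μC = 2.83×10^-5 C.
Gauss's law: E·4πr² = Q_enc/ε₀.
E = k|Q_enc|/r² = (8.99×10^9)(2.83×10^-5)/(0.292)² = 2.98×10^6 N/C.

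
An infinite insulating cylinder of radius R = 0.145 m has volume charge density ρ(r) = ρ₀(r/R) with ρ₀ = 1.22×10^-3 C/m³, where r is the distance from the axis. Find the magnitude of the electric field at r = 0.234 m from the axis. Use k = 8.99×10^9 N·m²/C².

By cylindrical symmetry E is radial; use a coaxial Gaussian cylinder of radius 0.234 m and length L (r > R, full charge per length enclosed).
λ_enc = 2π ∫₀^R ρ₀(r'/R)^1 r' dr' = 2πρ₀R²/3 = 5.372×10^-5 C/m.
Applying ∮E·dA = Q_enc/ε₀ with the end caps contributing no flux:
E = 2k|λ_enc|/r = 2(8.99×10^9)(5.372×10^-5)/(0.234) = 4.13×10^6 N/C.

4.13e6 V/m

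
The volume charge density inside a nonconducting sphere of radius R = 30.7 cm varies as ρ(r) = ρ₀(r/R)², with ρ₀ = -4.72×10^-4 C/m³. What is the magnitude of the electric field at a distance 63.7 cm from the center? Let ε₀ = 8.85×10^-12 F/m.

By spherical symmetry E is radial; choose a Gaussian sphere of radius r = 63.7 cm (r > R, all charge enclosed).
Q_enc = 4π ∫₀^R ρ₀(r'/R)^2 r'² dr' = 4πρ₀R³/5 = -3.432×10^-5 C.
Since E is radial and uniform over the Gaussian sphere, Φ = E·4πr² = Q_enc/ε₀.
E = |Q_enc|/(4πε₀r²) = (3.432×10^-5)/(4π·8.85×10^-12·(0.637)²) = 7.61e5 N/C.

7.61×10^5 V/m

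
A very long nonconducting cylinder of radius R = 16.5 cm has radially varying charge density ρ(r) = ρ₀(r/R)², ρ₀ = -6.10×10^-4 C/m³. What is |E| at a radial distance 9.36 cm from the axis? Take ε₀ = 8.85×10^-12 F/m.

By cylindrical symmetry E is radial; use a coaxial Gaussian cylinder of radius 9.36 cm and length L (r < R).
Integrating ρ over the cross-section to radius r: λ_enc = (2πρ₀/R²) ∫₀^r r'^3 dr' = 2πρ₀ r^4/(4·R²) = -2.701e-6 C/m.
Applying ∮E·dA = Q_enc/ε₀ with the end caps contributing no flux:
E = |λ_enc|/(2πε₀r) = (2.701×10^-6)/(2π·8.85×10^-12·0.0936) = 5.19×10^5 N/C.

E = 5.19e5 N/C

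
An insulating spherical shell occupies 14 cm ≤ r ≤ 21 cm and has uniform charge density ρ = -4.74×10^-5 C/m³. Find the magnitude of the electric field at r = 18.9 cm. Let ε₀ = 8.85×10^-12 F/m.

E = 2.00×10^5 N/C

By spherical symmetry E is radial; choose a Gaussian sphere of radius r = 18.9 cm (within the shell material, 14 cm < r < 21 cm).
Enclosed charge is the volume from a to r: Q_enc = (4π/3)ρ(r³ − a³) = -7.956e-7 C.
Applying ∮E·dA = Q_enc/ε₀ with Φ = E(4πr²):
E = |Q_enc|/(4πε₀r²) = (7.956×10^-7)/(4π·8.85×10^-12·(0.189)²) = 2.00×10^5 N/C.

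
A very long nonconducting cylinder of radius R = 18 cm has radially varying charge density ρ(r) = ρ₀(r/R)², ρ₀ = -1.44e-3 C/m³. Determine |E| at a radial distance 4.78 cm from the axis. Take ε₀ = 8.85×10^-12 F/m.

|E| ≈ 1.37×10^5 N/C

By cylindrical symmetry E is radial; use a coaxial Gaussian cylinder of radius 4.78 cm and length L (r < R).
Integrating ρ over the cross-section to radius r: λ_enc = (2πρ₀/R²) ∫₀^r r'^3 dr' = 2πρ₀ r^4/(4·R²) = -3.645e-7 C/m.
Gauss's law: E·2πrL = λ_enc L/ε₀.
E = |λ_enc|/(2πε₀r) = (3.645×10^-7)/(2π·8.85×10^-12·0.0478) = 1.37×10^5 N/C.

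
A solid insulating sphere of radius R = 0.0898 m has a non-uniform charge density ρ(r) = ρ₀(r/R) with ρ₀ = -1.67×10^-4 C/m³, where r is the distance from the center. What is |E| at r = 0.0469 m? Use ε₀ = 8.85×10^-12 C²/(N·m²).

Take a concentric spherical Gaussian surface of radius r = 0.0469 m (r < R).
Q_enc = ∫₀^r ρ(r')·4πr'² dr' = (4πρ₀/R) ∫₀^r r'^3 dr' = 4πρ₀ r^4/(4·R) = -2.827×10^-8 C.
Since E is radial and uniform over the Gaussian sphere, Φ = E·4πr² = Q_enc/ε₀.
E = |Q_enc|/(4πε₀r²) = (2.827e-8)/(4π·8.85×10^-12·(0.0469)²) = 1.16×10^5 N/C.

1.16×10^5 N/C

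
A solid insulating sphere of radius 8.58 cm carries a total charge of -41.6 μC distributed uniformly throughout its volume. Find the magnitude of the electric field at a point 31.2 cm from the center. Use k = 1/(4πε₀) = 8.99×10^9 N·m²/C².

E ≈ 3.84e6 V/m

Take a concentric spherical Gaussian surface of radius r = 31.2 cm (r > R, so the entire charge is enclosed).
Q_enc = -41.6 μC = -4.16×10^-5 C.
Gauss's law: E·4πr² = Q_enc/ε₀.
E = k|Q_enc|/r² = (8.99×10^9)(4.16e-5)/(0.312)² = 3.84e6 N/C.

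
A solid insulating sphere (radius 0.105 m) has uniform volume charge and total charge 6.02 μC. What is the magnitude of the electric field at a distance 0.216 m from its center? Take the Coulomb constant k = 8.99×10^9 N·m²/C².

Use a concentric Gaussian sphere at r = 0.216 m (r > R, so the entire charge is enclosed).
Q_enc = 6.02 μC = 6.02e-6 C.
Since E is radial and uniform over the Gaussian sphere, Φ = E·4πr² = Q_enc/ε₀.
E = k|Q_enc|/r² = (8.99×10^9)(6.02×10^-6)/(0.216)² = 1.16e6 N/C.

|E| ≈ 1.16e6 V/m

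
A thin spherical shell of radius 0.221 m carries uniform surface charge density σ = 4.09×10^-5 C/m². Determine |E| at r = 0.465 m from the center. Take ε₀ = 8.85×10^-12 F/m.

E ≈ 1.04×10^6 V/m

Use a concentric Gaussian sphere at r = 0.465 m (r > 0.221 m).
The entire shell is enclosed: Q_enc = σ·4πR² = (4.09×10^-5)·4π·(0.221)² = 2.51×10^-5 C.
By Gauss's law, ∮E·dA = E·4πr² = Q_enc/ε₀.
E = |Q_enc|/(4πε₀r²) = (2.51×10^-5)/(4π·8.85×10^-12·(0.465)²) = 1.04×10^6 N/C.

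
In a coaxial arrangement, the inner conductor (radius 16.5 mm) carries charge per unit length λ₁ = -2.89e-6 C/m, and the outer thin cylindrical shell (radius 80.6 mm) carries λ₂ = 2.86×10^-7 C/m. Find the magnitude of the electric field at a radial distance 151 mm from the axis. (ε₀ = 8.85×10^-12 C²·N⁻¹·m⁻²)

E ≈ 3.10×10^5 V/m

Take a coaxial cylindrical Gaussian surface of radius r = 151 mm and length L (r > 80.6 mm, enclosing both).
λ_enc = λ₁ + λ₂ = (-2.89e-6) + (2.86e-7) = -2.604e-6 C/m.
Gauss's law: E·2πrL = λ_enc L/ε₀.
E = |λ_enc|/(2πε₀r) = (2.604×10^-6)/(2π·8.85×10^-12·0.151) = 3.10×10^5 N/C.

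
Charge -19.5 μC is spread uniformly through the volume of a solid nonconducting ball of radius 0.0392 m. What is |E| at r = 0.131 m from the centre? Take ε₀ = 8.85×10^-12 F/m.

1.02e7 V/m

Symmetry ⇒ E = E(r) r̂. Gaussian sphere of radius r = 0.131 m (r > R, so the entire charge is enclosed).
Q_enc = -19.5 μC = -1.95×10^-5 C.
Applying ∮E·dA = Q_enc/ε₀ with Φ = E(4πr²):
E = |Q_enc|/(4πε₀r²) = (1.95×10^-5)/(4π·8.85×10^-12·(0.131)²) = 1.02e7 N/C.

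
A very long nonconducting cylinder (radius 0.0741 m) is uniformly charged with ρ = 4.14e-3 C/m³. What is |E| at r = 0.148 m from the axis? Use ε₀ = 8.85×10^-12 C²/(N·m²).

By cylindrical symmetry E is radial; use a coaxial Gaussian cylinder of radius 0.148 m and length L (r > 0.0741 m, full cross-section enclosed).
λ_enc = ρ·πR² = (4.14e-3)π(0.0741)² = 7.141e-5 C/m.
Gauss's law: E·2πrL = λ_enc L/ε₀.
E = |λ_enc|/(2πε₀r) = (7.141×10^-5)/(2π·8.85×10^-12·0.148) = 8.68×10^6 N/C.

E ≈ 8.68×10^6 N/C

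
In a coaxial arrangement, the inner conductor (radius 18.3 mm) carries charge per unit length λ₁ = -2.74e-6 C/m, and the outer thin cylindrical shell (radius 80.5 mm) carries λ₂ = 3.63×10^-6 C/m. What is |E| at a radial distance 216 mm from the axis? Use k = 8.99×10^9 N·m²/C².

7.41×10^4 N/C

Take a coaxial cylindrical Gaussian surface of radius r = 216 mm and length L (r > 80.5 mm, enclosing both).
λ_enc = λ₁ + λ₂ = (-2.74×10^-6) + (3.63×10^-6) = 8.90×10^-7 C/m.
Applying ∮E·dA = Q_enc/ε₀ with the end caps contributing no flux:
E = 2k|λ_enc|/r = 2(8.99×10^9)(8.90×10^-7)/(0.216) = 7.41e4 N/C.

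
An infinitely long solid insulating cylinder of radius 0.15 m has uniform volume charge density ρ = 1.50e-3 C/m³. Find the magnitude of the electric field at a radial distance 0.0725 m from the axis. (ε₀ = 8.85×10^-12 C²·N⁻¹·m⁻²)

Take a coaxial cylindrical Gaussian surface of radius r = 0.0725 m and length L (r < R).
Enclosed charge per unit length: λ_enc = ρ·πr² = (1.50×10^-3)π(0.0725)² = 2.477×10^-5 C/m.
Since E is radial and uniform over the curved surface, Φ = E·2πrL = Q_enc/ε₀ = λ_enc L/ε₀.
E = |λ_enc|/(2πε₀r) = (2.477e-5)/(2π·8.85×10^-12·0.0725) = 6.14×10^6 N/C.

6.14e6 N/C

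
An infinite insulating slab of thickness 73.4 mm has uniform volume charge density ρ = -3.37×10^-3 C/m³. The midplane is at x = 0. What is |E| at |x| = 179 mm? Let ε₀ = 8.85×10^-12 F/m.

|E| = 1.40×10^7 V/m

The point |x| = 179 mm lies outside the slab (half-thickness 0.0367 m). A symmetric pillbox spanning the full slab encloses Q_enc = ρ·d·A.
Flux = 2EA ⇒ E = |ρ|d/(2ε₀), independent of distance outside.
E = (3.37×10^-3)(0.0734)/(2·8.85×10^-12) = 1.40×10^7 N/C.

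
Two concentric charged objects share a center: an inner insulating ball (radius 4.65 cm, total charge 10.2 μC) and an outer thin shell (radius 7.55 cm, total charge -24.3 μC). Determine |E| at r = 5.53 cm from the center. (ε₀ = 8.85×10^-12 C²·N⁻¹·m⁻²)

|E| = 3.00e7 N/C

Take a concentric spherical Gaussian surface of radius r = 5.53 cm (between the bodies, 4.65 cm < r < 7.55 cm).
Only the inner charge is enclosed; the outer shell contributes nothing inside itself. Q_enc = 10.2 μC = 1.02e-5 C.
Applying ∮E·dA = Q_enc/ε₀ with Φ = E(4πr²):
E = |Q_enc|/(4πε₀r²) = (1.02×10^-5)/(4π·8.85×10^-12·(0.0553)²) = 3.00×10^7 N/C.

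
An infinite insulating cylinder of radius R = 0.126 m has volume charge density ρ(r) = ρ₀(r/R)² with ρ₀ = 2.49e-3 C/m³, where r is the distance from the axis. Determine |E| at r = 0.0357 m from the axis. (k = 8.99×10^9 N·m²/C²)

E = 2.02×10^5 N/C

Choose a coaxial cylinder of radius r = 0.0357 m (arbitrary length L) as the Gaussian surface (r < R).
λ_enc = ∫₀^r ρ(r')·2πr' dr' = (2πρ₀/R²)·r^4/4 = 4.002×10^-7 C/m.
Applying ∮E·dA = Q_enc/ε₀ with the end caps contributing no flux:
E = 2k|λ_enc|/r = 2(8.99×10^9)(4.002×10^-7)/(0.0357) = 2.02×10^5 N/C.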